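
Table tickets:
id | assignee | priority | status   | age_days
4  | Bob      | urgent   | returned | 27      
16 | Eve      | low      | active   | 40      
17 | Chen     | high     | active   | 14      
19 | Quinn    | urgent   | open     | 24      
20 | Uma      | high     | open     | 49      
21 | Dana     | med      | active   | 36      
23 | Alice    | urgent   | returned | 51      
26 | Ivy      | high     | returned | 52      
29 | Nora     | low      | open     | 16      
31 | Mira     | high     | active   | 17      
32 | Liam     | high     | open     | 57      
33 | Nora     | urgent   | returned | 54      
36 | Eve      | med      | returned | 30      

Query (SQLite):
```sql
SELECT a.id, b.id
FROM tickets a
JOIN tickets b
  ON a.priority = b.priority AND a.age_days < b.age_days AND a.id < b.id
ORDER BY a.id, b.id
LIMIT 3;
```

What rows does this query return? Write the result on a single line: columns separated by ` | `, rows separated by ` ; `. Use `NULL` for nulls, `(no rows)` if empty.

4 | 23 ; 4 | 33 ; 17 | 20

Pairs (a,b) with same priority, a.age_days < b.age_days, a.id < b.id.
priority groups: high:{17,20,26,31,32} low:{16,29} med:{21,36} urgent:{4,19,23,33}
Ordered by (a.id, b.id); first 3.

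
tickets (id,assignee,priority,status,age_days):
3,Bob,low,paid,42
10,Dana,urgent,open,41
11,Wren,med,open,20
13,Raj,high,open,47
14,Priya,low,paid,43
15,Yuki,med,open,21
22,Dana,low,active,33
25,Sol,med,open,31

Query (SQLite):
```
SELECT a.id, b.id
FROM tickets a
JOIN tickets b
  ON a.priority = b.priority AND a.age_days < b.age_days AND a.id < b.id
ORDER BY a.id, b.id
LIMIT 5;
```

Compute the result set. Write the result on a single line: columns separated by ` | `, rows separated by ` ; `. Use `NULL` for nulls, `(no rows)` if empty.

3 | 14 ; 11 | 15 ; 11 | 25 ; 15 | 25

Pairs (a,b) with same priority, a.age_days < b.age_days, a.id < b.id.
priority groups: high:{13} low:{3,14,22} med:{11,15,25} urgent:{10}
Ordered by (a.id, b.id); first 5.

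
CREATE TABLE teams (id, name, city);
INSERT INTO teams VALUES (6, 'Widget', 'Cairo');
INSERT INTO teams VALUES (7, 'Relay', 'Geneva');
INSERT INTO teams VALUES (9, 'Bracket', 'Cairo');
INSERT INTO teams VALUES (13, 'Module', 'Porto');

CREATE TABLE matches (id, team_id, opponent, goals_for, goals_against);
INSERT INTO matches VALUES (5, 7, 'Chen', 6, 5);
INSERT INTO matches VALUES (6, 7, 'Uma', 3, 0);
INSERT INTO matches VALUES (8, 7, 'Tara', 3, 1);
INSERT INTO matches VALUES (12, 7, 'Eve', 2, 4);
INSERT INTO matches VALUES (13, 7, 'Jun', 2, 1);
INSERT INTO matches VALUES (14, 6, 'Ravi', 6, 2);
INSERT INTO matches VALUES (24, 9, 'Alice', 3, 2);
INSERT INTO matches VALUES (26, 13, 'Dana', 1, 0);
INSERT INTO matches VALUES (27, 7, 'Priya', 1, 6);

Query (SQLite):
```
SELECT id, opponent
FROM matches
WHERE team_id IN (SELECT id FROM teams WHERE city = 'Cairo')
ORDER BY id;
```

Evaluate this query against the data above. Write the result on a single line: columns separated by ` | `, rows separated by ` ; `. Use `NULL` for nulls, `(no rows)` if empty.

Inner query: teams.id where city = 'Cairo'.
Outer: keep matches rows whose team_id is in that set.
Inner query → {6, 9}

14 | Ravi ; 24 | Alice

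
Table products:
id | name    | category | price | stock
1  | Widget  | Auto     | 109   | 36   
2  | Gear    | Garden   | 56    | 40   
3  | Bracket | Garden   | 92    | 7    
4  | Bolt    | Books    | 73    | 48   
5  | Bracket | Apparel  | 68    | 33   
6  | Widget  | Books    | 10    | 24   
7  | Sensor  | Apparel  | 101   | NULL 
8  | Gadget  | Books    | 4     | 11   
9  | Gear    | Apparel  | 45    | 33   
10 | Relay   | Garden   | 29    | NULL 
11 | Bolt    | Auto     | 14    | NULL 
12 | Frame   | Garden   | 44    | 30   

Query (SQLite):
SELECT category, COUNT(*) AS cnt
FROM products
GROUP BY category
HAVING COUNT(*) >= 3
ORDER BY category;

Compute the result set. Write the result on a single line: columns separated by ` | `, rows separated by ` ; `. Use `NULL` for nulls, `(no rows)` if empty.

Partition products by category; compute COUNT(*) within each group.
HAVING: keep groups with count ≥ 3.
  Apparel: ids {5, 7, 9} → COUNT(*)=3
  Auto: ids {1, 11} → COUNT(*)=2
  Books: ids {4, 6, 8} → COUNT(*)=3
  Garden: ids {2, 3, 10, 12} → COUNT(*)=4

Apparel | 3 ; Books | 3 ; Garden | 4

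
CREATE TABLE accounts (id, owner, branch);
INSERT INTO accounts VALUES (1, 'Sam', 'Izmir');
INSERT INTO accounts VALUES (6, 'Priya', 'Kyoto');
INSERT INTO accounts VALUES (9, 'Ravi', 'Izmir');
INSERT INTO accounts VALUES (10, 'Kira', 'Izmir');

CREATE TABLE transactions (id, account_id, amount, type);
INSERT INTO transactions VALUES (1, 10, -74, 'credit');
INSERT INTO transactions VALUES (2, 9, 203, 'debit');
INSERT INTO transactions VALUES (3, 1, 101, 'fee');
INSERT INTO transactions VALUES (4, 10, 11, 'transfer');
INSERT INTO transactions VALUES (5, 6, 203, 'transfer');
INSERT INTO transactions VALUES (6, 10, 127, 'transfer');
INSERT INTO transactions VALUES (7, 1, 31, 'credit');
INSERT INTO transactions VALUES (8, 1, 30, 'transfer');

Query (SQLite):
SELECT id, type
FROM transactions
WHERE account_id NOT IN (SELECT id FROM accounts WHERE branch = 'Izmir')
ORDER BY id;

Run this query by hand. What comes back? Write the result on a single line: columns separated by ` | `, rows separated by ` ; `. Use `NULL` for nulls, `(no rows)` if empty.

5 | transfer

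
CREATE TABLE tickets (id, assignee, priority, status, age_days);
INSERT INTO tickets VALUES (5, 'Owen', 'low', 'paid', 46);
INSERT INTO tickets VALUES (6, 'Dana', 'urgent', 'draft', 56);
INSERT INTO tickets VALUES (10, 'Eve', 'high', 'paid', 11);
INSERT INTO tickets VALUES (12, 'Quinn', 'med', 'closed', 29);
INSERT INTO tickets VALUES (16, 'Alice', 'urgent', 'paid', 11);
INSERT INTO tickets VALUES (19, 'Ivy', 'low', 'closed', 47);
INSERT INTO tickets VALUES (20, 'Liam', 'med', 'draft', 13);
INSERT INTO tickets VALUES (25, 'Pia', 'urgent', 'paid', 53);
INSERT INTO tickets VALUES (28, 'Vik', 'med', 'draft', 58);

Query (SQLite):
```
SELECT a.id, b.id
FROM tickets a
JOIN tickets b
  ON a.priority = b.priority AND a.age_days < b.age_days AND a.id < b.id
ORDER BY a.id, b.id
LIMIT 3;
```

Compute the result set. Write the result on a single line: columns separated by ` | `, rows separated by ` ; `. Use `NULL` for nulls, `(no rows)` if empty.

Pairs (a,b) with same priority, a.age_days < b.age_days, a.id < b.id.
priority groups: high:{10} low:{5,19} med:{12,20,28} urgent:{6,16,25}
Ordered by (a.id, b.id); first 3.

5 | 19 ; 12 | 28 ; 16 | 25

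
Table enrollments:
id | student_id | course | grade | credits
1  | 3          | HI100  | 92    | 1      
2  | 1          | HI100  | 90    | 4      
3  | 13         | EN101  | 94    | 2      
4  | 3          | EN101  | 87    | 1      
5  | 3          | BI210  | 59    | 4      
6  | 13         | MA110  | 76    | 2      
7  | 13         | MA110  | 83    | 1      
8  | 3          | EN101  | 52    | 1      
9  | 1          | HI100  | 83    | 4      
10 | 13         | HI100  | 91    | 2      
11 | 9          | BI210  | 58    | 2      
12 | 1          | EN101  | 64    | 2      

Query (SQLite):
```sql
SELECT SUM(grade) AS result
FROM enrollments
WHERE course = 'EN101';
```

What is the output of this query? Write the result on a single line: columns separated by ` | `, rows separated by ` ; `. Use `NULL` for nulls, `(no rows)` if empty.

297

Rows where course='EN101' → grade values: [94, 87, 52, 64].
SUM of non-NULL values = 297.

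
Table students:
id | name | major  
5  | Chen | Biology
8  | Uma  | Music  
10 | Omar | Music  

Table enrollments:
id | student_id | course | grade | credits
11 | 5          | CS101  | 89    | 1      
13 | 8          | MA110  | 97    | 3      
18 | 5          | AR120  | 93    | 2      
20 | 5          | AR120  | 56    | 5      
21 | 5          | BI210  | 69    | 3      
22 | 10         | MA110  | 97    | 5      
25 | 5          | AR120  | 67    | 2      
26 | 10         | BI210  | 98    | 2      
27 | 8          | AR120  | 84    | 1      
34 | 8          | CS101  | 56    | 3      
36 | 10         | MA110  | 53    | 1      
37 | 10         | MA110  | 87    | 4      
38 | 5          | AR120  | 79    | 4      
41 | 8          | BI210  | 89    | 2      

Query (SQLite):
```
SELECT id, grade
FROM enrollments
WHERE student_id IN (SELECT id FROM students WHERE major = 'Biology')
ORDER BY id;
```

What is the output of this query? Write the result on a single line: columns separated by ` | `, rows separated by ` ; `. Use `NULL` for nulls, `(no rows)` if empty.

Inner query: students.id where major = 'Biology'.
Outer: keep enrollments rows whose student_id is in that set.
Inner query → {5}

11 | 89 ; 18 | 93 ; 20 | 56 ; 21 | 69 ; 25 | 67 ; 38 | 79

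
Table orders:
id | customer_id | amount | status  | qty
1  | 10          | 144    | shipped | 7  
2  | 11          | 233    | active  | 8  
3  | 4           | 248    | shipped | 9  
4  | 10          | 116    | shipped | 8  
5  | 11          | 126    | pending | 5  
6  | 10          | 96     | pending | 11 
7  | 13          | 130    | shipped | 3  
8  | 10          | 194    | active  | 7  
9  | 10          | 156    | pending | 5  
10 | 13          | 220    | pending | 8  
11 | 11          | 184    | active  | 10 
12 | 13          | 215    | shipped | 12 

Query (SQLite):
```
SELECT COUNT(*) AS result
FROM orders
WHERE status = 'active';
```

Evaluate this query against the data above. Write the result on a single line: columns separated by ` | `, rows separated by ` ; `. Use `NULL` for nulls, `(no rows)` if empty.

Rows where status='active' → qty values: [8, 7, 10].
COUNT(*) counts rows → 3.

3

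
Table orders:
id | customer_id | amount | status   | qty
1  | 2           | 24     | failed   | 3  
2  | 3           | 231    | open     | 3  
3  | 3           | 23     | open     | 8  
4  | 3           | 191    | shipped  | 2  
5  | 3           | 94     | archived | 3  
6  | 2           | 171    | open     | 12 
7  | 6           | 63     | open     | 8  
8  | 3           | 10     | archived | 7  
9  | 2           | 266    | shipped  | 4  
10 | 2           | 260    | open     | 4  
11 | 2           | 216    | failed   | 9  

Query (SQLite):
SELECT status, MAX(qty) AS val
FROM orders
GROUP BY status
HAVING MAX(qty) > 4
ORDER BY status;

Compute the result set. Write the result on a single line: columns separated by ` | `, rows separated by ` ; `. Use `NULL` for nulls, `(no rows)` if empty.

archived | 7 ; failed | 9 ; open | 12

Partition orders by status; compute MAX(qty) within each group.
HAVING: keep groups where MAX(qty) > 4.
  archived: ids {5, 8} → MAX(qty)=7
  failed: ids {1, 11} → MAX(qty)=9
  open: ids {2, 3, 6, 7, 10} → MAX(qty)=12
  shipped: ids {4, 9} → MAX(qty)=4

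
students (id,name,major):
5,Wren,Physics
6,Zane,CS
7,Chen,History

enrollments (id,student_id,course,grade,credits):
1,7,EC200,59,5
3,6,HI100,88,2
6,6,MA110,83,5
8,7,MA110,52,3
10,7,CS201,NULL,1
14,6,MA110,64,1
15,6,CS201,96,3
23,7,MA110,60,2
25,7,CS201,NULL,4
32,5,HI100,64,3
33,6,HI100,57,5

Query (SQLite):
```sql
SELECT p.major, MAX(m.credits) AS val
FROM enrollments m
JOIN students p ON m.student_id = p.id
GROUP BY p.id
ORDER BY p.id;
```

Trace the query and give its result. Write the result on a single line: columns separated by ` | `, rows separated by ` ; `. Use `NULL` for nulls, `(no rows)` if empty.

Join each enrollments row to its students via student_id.
Group joined rows by students.id; compute MAX(m.credits) per group.
  5: ids {32} → MAX(m.credits)=3
  6: ids {3, 6, 14, 15, 33} → MAX(m.credits)=5
  7: ids {1, 8, 10, 23, 25} → MAX(m.credits)=5

Physics | 3 ; CS | 5 ; History | 5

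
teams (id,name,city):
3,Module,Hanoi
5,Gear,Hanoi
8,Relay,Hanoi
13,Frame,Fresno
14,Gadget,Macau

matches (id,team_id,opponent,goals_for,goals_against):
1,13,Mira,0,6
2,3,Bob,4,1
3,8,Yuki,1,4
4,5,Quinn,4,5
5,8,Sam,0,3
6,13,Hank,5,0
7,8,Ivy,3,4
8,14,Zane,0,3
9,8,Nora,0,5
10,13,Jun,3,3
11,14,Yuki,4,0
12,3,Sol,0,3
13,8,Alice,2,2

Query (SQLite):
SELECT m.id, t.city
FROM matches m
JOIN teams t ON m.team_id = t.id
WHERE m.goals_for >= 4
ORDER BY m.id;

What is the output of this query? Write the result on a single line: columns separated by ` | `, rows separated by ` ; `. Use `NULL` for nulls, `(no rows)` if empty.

2 | Hanoi ; 4 | Hanoi ; 6 | Fresno ; 11 | Macau

Each matches row matches the teams row where team_id = teams.id.
Then keep rows with m.goals_for >= 4.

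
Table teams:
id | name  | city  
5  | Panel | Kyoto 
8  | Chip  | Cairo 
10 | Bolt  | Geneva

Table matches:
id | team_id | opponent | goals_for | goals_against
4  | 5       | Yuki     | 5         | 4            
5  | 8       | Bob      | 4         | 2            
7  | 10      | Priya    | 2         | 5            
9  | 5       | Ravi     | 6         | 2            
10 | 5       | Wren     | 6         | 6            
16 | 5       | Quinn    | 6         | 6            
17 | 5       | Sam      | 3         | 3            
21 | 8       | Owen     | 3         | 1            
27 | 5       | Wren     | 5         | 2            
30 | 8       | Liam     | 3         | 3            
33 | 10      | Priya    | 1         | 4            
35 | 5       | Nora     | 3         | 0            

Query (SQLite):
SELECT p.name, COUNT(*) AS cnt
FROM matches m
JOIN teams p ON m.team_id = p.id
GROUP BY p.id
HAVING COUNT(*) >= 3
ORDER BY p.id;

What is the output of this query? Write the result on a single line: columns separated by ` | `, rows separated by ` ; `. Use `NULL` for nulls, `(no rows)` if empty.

Join each matches row to its teams via team_id.
Group joined rows by teams.id; compute COUNT(*) per group.
HAVING: keep groups with count ≥ 3.
  5: ids {4, 9, 10, 16, 17, 27, 35} → COUNT(*)=7
  8: ids {5, 21, 30} → COUNT(*)=3
  10: ids {7, 33} → COUNT(*)=2

Panel | 7 ; Chip | 3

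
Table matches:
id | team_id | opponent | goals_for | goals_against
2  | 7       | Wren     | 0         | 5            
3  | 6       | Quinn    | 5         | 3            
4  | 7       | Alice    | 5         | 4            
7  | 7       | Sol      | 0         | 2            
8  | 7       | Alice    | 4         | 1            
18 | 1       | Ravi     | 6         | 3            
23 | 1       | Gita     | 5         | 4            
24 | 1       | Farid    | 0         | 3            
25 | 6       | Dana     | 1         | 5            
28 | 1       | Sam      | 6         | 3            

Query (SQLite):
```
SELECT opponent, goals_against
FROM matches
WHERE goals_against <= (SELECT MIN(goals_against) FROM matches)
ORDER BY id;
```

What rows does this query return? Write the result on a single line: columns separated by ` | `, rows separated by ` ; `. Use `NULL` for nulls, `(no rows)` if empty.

Alice | 1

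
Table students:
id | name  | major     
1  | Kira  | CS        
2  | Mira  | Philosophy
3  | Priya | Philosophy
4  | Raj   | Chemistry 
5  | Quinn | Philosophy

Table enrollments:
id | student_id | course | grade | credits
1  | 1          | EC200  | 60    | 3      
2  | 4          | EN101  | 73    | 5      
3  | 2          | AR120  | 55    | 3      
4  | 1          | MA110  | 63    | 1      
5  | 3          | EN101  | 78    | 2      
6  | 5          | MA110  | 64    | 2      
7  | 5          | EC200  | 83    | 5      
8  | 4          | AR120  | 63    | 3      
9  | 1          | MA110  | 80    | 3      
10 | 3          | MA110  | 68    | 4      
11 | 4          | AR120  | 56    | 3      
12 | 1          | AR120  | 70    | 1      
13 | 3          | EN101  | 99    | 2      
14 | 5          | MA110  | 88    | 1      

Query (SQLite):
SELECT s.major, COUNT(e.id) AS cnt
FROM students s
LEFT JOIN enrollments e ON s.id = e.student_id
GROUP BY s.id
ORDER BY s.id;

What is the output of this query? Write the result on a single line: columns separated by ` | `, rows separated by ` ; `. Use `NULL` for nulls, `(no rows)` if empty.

CS | 4 ; Philosophy | 1 ; Philosophy | 3 ; Chemistry | 3 ; Philosophy | 3

LEFT JOIN keeps every students row; unmatched ones get NULL for enrollments columns.
Group by students.id and compute COUNT(e.id). COUNT(col) of an all-NULL group is 0.
  1: ids {1, 4, 9, 12} → COUNT(e.id)=4
  2: ids {3} → COUNT(e.id)=1
  3: ids {5, 10, 13} → COUNT(e.id)=3
  4: ids {2, 8, 11} → COUNT(e.id)=3
  5: ids {6, 7, 14} → COUNT(e.id)=3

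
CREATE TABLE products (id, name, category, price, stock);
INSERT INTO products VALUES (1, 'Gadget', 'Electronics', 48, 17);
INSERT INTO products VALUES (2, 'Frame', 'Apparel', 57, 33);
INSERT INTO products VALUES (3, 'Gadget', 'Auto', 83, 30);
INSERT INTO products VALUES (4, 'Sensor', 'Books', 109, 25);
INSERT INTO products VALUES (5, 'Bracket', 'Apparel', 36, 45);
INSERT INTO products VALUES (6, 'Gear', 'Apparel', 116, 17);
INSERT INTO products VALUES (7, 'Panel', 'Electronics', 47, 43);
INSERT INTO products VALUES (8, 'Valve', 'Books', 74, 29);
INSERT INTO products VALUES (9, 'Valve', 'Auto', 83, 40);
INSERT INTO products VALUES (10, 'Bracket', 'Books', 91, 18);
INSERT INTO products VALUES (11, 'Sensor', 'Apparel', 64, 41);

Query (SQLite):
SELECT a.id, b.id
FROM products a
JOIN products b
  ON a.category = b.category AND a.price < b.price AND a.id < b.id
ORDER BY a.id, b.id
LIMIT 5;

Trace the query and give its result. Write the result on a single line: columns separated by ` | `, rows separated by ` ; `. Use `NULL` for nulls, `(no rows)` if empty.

2 | 6 ; 2 | 11 ; 5 | 6 ; 5 | 11 ; 8 | 10

Pairs (a,b) with same category, a.price < b.price, a.id < b.id.
category groups: Apparel:{2,5,6,11} Auto:{3,9} Books:{4,8,10} Electronics:{1,7}
Ordered by (a.id, b.id); first 5.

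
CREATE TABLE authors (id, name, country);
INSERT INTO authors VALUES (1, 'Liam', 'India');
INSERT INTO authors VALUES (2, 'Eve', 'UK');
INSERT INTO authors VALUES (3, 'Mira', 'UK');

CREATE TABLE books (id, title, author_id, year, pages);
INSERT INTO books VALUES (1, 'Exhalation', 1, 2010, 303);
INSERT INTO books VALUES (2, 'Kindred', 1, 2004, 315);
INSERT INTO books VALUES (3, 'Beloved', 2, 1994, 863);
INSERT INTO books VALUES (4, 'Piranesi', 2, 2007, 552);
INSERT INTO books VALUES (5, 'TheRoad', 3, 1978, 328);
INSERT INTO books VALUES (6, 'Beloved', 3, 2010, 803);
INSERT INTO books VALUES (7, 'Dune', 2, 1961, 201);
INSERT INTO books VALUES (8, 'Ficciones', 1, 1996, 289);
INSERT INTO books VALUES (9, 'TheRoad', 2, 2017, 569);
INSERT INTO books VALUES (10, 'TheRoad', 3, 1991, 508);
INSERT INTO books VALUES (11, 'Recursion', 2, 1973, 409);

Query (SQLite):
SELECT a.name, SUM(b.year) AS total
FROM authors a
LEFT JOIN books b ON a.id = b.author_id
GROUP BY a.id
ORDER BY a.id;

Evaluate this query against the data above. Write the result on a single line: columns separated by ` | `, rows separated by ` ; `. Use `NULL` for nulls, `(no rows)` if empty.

LEFT JOIN keeps every authors row; unmatched ones get NULL for books columns.
Group by authors.id and compute SUM(b.year). SUM over an all-NULL group is NULL.
  1: ids {1, 2, 8} → SUM(b.year)=6010
  2: ids {3, 4, 7, 9, 11} → SUM(b.year)=9952
  3: ids {5, 6, 10} → SUM(b.year)=5979

Liam | 6010 ; Eve | 9952 ; Mira | 5979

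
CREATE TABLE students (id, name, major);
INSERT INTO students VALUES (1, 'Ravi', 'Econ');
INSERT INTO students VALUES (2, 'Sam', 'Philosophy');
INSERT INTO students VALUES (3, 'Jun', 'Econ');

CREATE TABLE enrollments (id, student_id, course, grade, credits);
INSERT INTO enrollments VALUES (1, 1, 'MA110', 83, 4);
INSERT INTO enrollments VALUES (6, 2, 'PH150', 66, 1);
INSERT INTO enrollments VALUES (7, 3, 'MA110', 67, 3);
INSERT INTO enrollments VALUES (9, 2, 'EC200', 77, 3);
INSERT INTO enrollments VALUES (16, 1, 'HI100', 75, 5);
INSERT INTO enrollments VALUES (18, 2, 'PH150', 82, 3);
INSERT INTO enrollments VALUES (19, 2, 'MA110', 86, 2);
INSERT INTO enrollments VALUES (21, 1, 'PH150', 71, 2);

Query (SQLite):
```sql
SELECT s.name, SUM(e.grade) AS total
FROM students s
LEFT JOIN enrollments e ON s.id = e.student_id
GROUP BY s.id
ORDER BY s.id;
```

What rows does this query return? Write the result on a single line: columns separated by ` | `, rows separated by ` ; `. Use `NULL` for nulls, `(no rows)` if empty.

LEFT JOIN keeps every students row; unmatched ones get NULL for enrollments columns.
Group by students.id and compute SUM(e.grade). SUM over an all-NULL group is NULL.
  1: ids {1, 16, 21} → SUM(e.grade)=229
  2: ids {6, 9, 18, 19} → SUM(e.grade)=311
  3: ids {7} → SUM(e.grade)=67

Ravi | 229 ; Sam | 311 ; Jun | 67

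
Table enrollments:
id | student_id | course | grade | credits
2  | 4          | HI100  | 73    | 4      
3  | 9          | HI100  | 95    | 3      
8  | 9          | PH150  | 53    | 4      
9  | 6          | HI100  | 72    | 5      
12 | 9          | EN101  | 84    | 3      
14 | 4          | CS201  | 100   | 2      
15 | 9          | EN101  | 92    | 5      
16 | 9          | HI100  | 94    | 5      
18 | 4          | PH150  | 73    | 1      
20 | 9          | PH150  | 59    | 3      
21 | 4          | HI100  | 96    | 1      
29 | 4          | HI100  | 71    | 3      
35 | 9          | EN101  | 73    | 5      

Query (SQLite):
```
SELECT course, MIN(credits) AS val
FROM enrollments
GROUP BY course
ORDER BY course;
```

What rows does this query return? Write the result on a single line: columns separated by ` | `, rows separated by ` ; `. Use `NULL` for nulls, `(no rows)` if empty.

CS201 | 2 ; EN101 | 3 ; HI100 | 1 ; PH150 | 1

Partition enrollments by course; compute MIN(credits) within each group.
  CS201: ids {14} → MIN(credits)=2
  EN101: ids {12, 15, 35} → MIN(credits)=3
  HI100: ids {2, 3, 9, 16, 21, 29} → MIN(credits)=1
  PH150: ids {8, 18, 20} → MIN(credits)=1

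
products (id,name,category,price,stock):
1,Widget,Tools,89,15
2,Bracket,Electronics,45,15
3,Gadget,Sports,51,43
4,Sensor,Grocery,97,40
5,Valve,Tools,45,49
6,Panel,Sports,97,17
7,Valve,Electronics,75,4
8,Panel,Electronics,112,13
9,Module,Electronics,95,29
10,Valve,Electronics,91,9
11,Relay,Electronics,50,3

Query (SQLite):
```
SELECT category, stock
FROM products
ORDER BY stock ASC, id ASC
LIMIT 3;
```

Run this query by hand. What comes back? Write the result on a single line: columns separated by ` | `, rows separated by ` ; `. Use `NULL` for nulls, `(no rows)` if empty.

Sort by stock asc, tiebreak id asc: (3, id=11), (4, id=7), (9, id=10), (13, id=8), (15, id=1), (15, id=2) …. Take first 3.

Electronics | 3 ; Electronics | 4 ; Electronics | 9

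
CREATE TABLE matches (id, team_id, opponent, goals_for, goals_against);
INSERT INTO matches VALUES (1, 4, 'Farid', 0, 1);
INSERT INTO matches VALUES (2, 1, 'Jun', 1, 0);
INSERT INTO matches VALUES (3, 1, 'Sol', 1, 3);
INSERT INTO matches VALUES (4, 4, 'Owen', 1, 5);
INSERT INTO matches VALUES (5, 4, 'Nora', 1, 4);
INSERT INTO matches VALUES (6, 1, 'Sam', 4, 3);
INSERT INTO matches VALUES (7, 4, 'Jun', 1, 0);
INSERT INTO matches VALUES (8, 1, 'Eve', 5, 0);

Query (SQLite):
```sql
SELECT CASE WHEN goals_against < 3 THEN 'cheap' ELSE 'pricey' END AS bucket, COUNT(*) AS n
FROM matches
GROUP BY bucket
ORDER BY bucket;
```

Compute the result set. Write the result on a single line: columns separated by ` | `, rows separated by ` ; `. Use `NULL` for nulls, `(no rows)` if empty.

Bucket rows by goals_against < 3 → 'cheap' else 'pricey'; count each bucket.

cheap | 4 ; pricey | 4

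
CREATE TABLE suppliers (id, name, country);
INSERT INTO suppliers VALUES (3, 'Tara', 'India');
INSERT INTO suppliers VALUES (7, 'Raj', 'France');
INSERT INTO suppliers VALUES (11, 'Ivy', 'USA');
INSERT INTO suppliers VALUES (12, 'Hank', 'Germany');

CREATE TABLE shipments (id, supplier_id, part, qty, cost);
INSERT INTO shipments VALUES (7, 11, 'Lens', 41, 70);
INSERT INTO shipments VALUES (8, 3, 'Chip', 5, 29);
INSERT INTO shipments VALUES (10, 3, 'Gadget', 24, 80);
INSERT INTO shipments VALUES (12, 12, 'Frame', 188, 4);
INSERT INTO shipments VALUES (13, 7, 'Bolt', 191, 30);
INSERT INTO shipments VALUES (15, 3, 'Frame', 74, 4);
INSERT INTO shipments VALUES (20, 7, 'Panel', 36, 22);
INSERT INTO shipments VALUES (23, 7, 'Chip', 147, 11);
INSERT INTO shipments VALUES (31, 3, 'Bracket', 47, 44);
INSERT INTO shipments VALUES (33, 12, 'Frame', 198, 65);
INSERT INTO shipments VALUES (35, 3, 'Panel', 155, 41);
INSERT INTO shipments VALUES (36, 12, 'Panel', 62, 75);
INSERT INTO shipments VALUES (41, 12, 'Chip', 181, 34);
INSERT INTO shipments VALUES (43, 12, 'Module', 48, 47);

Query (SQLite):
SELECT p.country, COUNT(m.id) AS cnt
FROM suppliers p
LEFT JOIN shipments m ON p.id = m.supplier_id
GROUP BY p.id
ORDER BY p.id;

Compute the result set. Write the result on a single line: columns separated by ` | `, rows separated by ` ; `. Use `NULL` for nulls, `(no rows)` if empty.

India | 5 ; France | 3 ; USA | 1 ; Germany | 5

LEFT JOIN keeps every suppliers row; unmatched ones get NULL for shipments columns.
Group by suppliers.id and compute COUNT(m.id). COUNT(col) of an all-NULL group is 0.
  3: ids {8, 10, 15, 31, 35} → COUNT(m.id)=5
  7: ids {13, 20, 23} → COUNT(m.id)=3
  11: ids {7} → COUNT(m.id)=1
  12: ids {12, 33, 36, 41, 43} → COUNT(m.id)=5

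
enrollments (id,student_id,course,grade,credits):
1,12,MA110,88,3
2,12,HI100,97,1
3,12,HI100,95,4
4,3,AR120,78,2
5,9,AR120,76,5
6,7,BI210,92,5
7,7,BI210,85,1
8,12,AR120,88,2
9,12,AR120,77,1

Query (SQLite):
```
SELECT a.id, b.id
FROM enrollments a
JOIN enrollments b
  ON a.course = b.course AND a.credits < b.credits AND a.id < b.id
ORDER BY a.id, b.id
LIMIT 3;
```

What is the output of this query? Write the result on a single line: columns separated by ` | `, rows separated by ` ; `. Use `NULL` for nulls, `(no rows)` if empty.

Pairs (a,b) with same course, a.credits < b.credits, a.id < b.id.
course groups: AR120:{4,5,8,9} BI210:{6,7} HI100:{2,3} MA110:{1}
Ordered by (a.id, b.id); first 3.

2 | 3 ; 4 | 5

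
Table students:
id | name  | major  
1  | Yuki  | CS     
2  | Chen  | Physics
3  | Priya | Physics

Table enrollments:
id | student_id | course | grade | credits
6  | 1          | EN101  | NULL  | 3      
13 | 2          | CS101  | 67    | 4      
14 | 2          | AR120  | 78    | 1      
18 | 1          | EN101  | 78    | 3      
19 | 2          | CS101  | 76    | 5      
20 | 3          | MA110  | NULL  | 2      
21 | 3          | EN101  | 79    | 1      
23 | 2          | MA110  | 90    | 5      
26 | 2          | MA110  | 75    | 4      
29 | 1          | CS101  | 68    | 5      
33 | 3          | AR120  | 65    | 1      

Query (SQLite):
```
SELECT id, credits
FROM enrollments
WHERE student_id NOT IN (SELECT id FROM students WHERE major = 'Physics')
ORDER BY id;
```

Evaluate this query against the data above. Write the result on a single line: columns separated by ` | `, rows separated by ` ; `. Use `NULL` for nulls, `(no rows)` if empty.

6 | 3 ; 18 | 3 ; 29 | 5

Inner query: students.id where major = 'Physics'.
Outer: keep enrollments rows whose student_id is not in that set.
Inner query → {2, 3}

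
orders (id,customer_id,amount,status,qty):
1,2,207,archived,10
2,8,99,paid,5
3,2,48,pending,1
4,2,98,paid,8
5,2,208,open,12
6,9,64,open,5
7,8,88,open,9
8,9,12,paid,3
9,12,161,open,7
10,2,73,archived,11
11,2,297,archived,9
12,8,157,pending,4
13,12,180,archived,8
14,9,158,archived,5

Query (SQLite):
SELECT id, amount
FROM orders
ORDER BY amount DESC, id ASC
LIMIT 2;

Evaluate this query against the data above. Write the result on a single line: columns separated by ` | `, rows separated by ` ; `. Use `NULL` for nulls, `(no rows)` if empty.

11 | 297 ; 5 | 208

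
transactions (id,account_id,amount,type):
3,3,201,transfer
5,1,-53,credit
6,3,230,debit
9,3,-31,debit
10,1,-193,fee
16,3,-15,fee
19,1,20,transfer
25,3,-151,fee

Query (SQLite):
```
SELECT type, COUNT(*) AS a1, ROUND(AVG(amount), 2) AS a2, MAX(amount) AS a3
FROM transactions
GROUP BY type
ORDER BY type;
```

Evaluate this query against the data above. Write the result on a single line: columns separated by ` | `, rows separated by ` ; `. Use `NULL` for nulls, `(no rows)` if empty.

Group transactions by type.
Per group compute: COUNT(*), ROUND(AVG(amount), 2), MAX(amount).
  credit: ids {5} → COUNT(*)=1, ROUND(AVG(amount), 2)=-53, MAX(amount)=-53
  debit: ids {6, 9} → COUNT(*)=2, ROUND(AVG(amount), 2)=99.5, MAX(amount)=230
  fee: ids {10, 16, 25} → COUNT(*)=3, ROUND(AVG(amount), 2)=-119.67, MAX(amount)=-15
  transfer: ids {3, 19} → COUNT(*)=2, ROUND(AVG(amount), 2)=110.5, MAX(amount)=201

credit | 1 | -53 | -53 ; debit | 2 | 99.5 | 230 ; fee | 3 | -119.67 | -15 ; transfer | 2 | 110.5 | 201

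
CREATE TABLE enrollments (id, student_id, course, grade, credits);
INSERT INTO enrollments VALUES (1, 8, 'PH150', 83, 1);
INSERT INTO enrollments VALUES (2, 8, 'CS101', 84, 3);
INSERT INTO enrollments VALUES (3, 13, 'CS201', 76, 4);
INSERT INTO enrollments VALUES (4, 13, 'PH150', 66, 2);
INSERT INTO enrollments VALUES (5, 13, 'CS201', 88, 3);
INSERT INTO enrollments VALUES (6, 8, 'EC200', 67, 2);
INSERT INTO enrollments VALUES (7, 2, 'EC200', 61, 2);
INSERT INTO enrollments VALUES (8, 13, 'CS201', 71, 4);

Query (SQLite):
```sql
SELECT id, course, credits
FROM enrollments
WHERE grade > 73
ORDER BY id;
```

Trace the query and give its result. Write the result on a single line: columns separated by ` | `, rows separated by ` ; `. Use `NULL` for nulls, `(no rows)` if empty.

1 | PH150 | 1 ; 2 | CS101 | 3 ; 3 | CS201 | 4 ; 5 | CS201 | 3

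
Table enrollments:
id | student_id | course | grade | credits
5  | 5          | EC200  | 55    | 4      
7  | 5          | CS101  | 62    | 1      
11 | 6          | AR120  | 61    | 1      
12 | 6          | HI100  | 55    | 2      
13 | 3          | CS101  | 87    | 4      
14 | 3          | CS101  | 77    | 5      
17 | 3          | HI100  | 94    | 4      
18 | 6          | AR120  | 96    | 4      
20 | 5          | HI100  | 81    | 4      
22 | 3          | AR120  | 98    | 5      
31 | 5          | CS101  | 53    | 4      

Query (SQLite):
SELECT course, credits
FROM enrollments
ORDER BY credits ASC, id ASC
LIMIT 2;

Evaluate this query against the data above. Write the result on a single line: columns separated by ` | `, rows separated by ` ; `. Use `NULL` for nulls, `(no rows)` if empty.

CS101 | 1 ; AR120 | 1

Sort by credits asc, tiebreak id asc: (1, id=7), (1, id=11), (2, id=12), (4, id=5), (4, id=13) …. Take first 2.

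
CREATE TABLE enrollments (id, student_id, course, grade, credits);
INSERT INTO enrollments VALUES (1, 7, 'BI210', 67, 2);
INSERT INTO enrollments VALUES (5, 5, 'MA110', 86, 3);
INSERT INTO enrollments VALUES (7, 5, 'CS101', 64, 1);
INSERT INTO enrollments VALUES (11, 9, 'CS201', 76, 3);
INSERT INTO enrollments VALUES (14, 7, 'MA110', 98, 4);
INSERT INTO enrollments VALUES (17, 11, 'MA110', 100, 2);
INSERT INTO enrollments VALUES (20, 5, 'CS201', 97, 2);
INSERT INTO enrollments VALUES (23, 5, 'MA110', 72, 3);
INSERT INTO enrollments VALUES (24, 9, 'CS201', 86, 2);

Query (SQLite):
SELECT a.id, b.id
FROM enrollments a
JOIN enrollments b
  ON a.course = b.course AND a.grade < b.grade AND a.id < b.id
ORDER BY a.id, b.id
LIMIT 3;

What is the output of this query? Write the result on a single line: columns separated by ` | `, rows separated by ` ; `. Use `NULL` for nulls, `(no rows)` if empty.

Pairs (a,b) with same course, a.grade < b.grade, a.id < b.id.
course groups: BI210:{1} CS101:{7} CS201:{11,20,24} MA110:{5,14,17,23}
Ordered by (a.id, b.id); first 3.

5 | 14 ; 5 | 17 ; 11 | 20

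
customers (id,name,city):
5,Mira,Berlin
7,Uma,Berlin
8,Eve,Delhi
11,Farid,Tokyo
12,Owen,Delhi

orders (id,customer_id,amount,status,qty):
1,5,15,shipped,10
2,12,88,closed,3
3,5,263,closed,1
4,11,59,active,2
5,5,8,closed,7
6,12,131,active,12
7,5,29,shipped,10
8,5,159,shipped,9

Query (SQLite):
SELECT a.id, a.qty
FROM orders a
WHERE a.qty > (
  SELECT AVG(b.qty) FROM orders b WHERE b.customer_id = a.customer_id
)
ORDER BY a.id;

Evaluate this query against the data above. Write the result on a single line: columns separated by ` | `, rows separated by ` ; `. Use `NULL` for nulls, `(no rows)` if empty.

For each orders row a, compute AVG(qty) over rows sharing a.customer_id.
Keep row a if a.qty > that per-group AVG.
  customer_id=5: AVG(qty) = 7.4
  customer_id=11: AVG(qty) = 2.0
  customer_id=12: AVG(qty) = 7.5

1 | 10 ; 6 | 12 ; 7 | 10 ; 8 | 9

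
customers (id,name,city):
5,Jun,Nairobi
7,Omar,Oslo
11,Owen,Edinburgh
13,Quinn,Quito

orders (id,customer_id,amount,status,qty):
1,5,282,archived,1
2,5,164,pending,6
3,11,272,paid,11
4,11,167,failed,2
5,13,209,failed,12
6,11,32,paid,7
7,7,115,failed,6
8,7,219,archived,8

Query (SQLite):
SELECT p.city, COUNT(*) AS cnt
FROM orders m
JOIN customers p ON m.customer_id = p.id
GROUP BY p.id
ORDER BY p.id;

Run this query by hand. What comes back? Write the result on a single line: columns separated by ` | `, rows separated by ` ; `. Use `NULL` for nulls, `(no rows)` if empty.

Nairobi | 2 ; Oslo | 2 ; Edinburgh | 3 ; Quito | 1

Join each orders row to its customers via customer_id.
Group joined rows by customers.id; compute COUNT(*) per group.
  5: ids {1, 2} → COUNT(*)=2
  7: ids {7, 8} → COUNT(*)=2
  11: ids {3, 4, 6} → COUNT(*)=3
  13: ids {5} → COUNT(*)=1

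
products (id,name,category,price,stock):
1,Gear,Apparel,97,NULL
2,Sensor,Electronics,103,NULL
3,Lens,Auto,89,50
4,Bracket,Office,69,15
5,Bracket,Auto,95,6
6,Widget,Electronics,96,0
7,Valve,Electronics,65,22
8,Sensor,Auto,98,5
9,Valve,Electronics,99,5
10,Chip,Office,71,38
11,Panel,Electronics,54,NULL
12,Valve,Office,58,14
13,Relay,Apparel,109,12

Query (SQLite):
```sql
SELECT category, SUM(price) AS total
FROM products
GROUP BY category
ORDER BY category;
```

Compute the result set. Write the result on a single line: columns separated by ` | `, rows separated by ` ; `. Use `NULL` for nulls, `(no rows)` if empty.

Partition products by category; compute SUM(price) within each group.
  Apparel: ids {1, 13} → SUM(price)=206
  Auto: ids {3, 5, 8} → SUM(price)=282
  Electronics: ids {2, 6, 7, 9, 11} → SUM(price)=417
  Office: ids {4, 10, 12} → SUM(price)=198

Apparel | 206 ; Auto | 282 ; Electronics | 417 ; Office | 198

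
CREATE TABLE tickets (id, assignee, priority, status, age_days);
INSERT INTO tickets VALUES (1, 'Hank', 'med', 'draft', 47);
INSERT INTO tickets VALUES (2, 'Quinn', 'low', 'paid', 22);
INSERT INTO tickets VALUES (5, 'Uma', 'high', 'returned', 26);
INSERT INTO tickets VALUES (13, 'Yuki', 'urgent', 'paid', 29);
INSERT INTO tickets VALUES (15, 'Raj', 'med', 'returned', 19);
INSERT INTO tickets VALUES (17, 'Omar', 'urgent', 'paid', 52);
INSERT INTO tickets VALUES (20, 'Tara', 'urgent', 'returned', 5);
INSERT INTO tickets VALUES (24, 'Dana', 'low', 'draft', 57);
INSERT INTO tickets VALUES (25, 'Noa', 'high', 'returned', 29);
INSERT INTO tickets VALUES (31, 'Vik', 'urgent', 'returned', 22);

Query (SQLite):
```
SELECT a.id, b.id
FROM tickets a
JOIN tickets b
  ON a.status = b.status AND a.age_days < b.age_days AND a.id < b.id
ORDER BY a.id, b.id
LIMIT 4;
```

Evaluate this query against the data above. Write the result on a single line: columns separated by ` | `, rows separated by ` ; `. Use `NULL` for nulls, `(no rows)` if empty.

1 | 24 ; 2 | 13 ; 2 | 17 ; 5 | 25

Pairs (a,b) with same status, a.age_days < b.age_days, a.id < b.id.
status groups: draft:{1,24} paid:{2,13,17} returned:{5,15,20,25,31}
Ordered by (a.id, b.id); first 4.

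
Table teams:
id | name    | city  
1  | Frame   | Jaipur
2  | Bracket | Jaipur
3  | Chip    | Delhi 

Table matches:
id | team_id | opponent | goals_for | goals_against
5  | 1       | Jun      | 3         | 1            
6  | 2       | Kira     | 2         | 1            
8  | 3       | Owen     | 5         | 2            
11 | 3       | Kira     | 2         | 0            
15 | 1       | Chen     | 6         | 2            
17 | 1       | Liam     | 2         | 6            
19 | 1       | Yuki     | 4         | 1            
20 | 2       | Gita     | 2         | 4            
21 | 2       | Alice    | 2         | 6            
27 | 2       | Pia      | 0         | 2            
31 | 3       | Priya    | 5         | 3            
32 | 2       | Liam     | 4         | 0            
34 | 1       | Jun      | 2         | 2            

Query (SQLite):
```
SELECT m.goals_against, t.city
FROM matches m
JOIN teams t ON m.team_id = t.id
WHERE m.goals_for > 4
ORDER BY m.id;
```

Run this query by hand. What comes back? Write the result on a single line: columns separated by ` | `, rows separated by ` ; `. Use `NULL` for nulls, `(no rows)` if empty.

Each matches row matches the teams row where team_id = teams.id.
Then keep rows with m.goals_for > 4.

2 | Delhi ; 2 | Jaipur ; 3 | Delhi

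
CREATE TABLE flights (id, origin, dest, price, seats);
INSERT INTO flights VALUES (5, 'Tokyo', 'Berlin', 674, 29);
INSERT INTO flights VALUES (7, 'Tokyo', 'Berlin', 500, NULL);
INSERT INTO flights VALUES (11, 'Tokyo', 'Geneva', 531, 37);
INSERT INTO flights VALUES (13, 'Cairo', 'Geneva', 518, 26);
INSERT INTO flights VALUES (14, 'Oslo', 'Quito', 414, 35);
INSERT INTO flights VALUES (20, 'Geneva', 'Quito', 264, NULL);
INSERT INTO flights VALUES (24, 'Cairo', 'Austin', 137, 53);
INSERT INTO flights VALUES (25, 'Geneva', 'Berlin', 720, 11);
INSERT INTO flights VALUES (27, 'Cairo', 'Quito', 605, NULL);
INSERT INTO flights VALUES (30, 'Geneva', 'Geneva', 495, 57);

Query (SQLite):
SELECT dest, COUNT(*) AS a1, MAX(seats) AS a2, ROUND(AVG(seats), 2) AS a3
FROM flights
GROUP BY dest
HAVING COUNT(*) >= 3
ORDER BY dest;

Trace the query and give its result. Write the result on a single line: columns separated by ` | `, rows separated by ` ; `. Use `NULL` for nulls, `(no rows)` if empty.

Group flights by dest.
Per group compute: COUNT(*), MAX(seats), ROUND(AVG(seats), 2).
HAVING: drop groups with fewer than 3 rows.
  Austin: ids {24} → COUNT(*)=1, MAX(seats)=53, ROUND(AVG(seats), 2)=53
  Berlin: ids {5, 7, 25} → COUNT(*)=3, MAX(seats)=29, ROUND(AVG(seats), 2)=20
  Geneva: ids {11, 13, 30} → COUNT(*)=3, MAX(seats)=57, ROUND(AVG(seats), 2)=40
  Quito: ids {14, 20, 27} → COUNT(*)=3, MAX(seats)=35, ROUND(AVG(seats), 2)=35

Berlin | 3 | 29 | 20 ; Geneva | 3 | 57 | 40 ; Quito | 3 | 35 | 35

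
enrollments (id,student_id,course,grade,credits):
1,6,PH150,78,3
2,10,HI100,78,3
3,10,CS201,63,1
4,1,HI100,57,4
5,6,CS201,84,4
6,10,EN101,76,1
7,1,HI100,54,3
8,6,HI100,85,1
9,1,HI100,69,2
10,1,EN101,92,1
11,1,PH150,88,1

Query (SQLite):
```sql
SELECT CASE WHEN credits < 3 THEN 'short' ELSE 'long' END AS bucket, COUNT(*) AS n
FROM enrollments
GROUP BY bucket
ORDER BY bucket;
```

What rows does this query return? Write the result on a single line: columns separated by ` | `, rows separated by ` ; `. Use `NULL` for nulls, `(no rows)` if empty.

long | 5 ; short | 6

Bucket rows by credits < 3 → 'short' else 'long'; count each bucket.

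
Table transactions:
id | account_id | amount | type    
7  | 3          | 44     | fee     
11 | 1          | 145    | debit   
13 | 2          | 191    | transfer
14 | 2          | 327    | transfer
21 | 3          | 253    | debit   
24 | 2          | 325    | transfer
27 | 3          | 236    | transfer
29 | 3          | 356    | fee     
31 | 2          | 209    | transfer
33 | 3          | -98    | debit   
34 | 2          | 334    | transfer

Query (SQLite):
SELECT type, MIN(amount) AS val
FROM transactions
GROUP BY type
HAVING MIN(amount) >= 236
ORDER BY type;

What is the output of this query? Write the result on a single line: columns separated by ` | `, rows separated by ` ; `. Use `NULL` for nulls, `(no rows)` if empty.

Partition transactions by type; compute MIN(amount) within each group.
HAVING: keep groups where MIN(amount) >= 236.
  debit: ids {11, 21, 33} → MIN(amount)=-98
  fee: ids {7, 29} → MIN(amount)=44
  transfer: ids {13, 14, 24, 27, 31, 34} → MIN(amount)=191

(no rows)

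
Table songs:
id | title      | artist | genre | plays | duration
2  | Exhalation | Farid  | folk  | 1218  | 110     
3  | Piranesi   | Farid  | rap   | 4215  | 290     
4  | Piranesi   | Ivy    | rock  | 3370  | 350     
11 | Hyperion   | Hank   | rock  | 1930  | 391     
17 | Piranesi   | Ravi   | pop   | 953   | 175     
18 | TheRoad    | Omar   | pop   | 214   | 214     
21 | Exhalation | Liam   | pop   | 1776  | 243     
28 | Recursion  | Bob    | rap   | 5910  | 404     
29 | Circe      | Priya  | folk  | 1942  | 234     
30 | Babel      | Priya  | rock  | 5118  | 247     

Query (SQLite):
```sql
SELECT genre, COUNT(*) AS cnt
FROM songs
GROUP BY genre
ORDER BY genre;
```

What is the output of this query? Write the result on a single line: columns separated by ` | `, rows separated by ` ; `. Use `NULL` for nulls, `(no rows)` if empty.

Partition songs by genre; compute COUNT(*) within each group.
  folk: ids {2, 29} → COUNT(*)=2
  pop: ids {17, 18, 21} → COUNT(*)=3
  rap: ids {3, 28} → COUNT(*)=2
  rock: ids {4, 11, 30} → COUNT(*)=3

folk | 2 ; pop | 3 ; rap | 2 ; rock | 3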